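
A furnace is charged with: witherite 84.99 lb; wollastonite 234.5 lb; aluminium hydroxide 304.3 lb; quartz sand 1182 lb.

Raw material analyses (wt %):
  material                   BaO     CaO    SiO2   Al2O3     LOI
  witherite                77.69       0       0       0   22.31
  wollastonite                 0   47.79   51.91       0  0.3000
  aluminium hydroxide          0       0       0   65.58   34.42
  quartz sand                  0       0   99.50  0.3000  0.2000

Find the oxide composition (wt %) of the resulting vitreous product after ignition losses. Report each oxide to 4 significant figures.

Glass mass = 1679 lb (batch 1806 − LOI 126.8).
Composition: BaO 3.933%, CaO 6.675%, SiO2 77.30%, Al2O3 12.10%

Intermediates are displayed, rounded to 4 significant digits, across the worked steps — full float precision is carried from first step to last; a single rounding produces every reported result; derived quantities are re-derived starting from the weights per 1679 lb of glass at full float precision (ignition loss, glass mass, four oxide percentages, the yield, totals) as they appear in the problem or the answer.
Per-oxide mass from batch:
  BaO: 84.99·0.7769 = 66.03 lb
  CaO: 234.5·0.4779 = 112.1 lb
  SiO2: 234.5·0.5191 + 1182·0.9950 = 1298 lb
  Al2O3: 304.3·0.6558 + 1182·0.003000 = 203.1 lb
LOI: 84.99·0.2231 + 234.5·0.003000 + 304.3·0.3442 + 1182·0.002000 = 126.8 lb
Glass mass = batch − LOI = 1806 − 126.8 = 1679 lb (matching Σ of the oxides)
oxide / glass × 100 gives the wt %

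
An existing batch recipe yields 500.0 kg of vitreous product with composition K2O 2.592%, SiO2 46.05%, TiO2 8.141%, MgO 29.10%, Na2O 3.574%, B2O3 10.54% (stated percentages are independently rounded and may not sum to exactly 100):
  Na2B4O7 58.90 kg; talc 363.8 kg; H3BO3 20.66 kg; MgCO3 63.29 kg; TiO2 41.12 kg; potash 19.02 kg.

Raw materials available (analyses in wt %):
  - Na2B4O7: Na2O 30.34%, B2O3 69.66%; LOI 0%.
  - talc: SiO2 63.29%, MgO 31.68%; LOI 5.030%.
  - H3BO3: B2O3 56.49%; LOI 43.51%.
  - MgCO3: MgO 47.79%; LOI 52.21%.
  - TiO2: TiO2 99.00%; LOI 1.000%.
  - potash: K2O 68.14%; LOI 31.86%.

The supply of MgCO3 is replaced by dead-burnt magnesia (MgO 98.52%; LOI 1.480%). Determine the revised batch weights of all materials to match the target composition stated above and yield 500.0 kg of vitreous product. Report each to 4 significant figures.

Intermediates appear (rounded to four significant figures) within the worked lines; each numeric step carries full precision from first step to last. Exactly one rounding is applied to every reported value. The derived quantities, including LOI, net glass mass, the six compositions, the yield, totals, are re-derived using the weight values on 500.0 kg of glass in full float precision as they appear in question or answer.
Target masses of each oxide per 500.0 kg vitreous product:
  K2O: 2.592% × 500.0 = 12.96 kg
  SiO2: 46.05% × 500.0 = 230.2 kg
  TiO2: 8.141% × 500.0 = 40.70 kg
  MgO: 29.10% × 500.0 = 145.5 kg
  Na2O: 3.574% × 500.0 = 17.87 kg
  B2O3: 10.54% × 500.0 = 52.70 kg
Oxide-by-oxide audit with the batch weights as given, versus the basis set out (sums match the target masses inside rounding margins):
  K2O: 19.02·0.6814 = 12.96 kg (target 12.96 kg)
  SiO2: 363.8·0.6329 = 230.2 kg (target 230.2 kg)
  TiO2: 41.12·0.9900 = 40.71 kg (target 40.70 kg)
  MgO: 363.8·0.3168 + 30.70·0.9852 = 145.5 kg (target 145.5 kg)
  Na2O: 58.90·0.3034 = 17.87 kg (target 17.87 kg)
  B2O3: 58.90·0.6966 + 20.66·0.5649 = 52.70 kg (target 52.70 kg)
Glass-mass bookkeeping: total batch − LOI = 500.0 kg (oxide target masses add up to 500.0 kg; basis as stated: 500.0 kg — rounding explains the deltas).
Summing the batch: Σ batch = 534.2 kg; ignition loss, Σ(batch × LOI) = 34.21 kg; yield: glass divided by total = 93.60%.

Revised batch per 500.0 kg vitreous product:
  Na2B4O7: 58.90 kg
  talc: 363.8 kg
  H3BO3: 20.66 kg
  dead-burnt magnesia: 30.70 kg
  TiO2: 41.12 kg
  potash: 19.02 kg
Total batch = 534.2 kg; LOI loss = 34.21 kg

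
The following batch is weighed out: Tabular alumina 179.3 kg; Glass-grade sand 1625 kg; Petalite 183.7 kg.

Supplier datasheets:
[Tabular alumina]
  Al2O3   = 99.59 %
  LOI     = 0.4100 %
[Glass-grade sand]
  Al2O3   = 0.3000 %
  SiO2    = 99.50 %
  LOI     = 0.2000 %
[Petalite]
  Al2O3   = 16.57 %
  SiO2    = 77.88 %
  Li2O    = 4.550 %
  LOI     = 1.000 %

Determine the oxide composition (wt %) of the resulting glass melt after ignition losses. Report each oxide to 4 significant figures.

Glass mass = 1982 kg (batch 1988 − LOI 5.822).
Composition: Al2O3 10.79%, SiO2 88.79%, Li2O 0.4217%

Values along the way appear rounded to four significant figures; full float precision is held at each step. Each reported value is rounded once only — the derived quantities, which include the three compositions, ignition loss, glass mass, the totals, the yield, are recomputed at full float precision, as they appear in the problem or answer text, from the batch weights per 1982 kg of glass.
Per-oxide mass from batch:
  Al2O3: 179.3·0.9959 + 1625·0.003000 + 183.7·0.1657 = 213.9 kg
  SiO2: 1625·0.9950 + 183.7·0.7788 = 1760 kg
  Li2O: 183.7·0.04550 = 8.358 kg
LOI: 179.3·0.004100 + 1625·0.002000 + 183.7·0.01000 = 5.822 kg
Glass mass = batch − LOI = 1988 − 5.822 = 1982 kg (consistent with Σ oxide mass)
percent share: oxide ÷ glass, ×100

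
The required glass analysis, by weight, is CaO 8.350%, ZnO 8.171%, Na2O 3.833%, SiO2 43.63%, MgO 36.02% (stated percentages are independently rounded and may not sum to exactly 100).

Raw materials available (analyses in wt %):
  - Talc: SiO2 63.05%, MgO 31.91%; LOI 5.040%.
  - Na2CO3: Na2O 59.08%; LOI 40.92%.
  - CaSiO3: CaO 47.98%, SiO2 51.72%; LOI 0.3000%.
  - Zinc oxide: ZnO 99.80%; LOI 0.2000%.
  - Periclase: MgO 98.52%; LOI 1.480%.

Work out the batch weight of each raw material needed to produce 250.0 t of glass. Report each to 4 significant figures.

Batch per 250.0 t glass:
  Talc: 137.3 t
  Na2CO3: 16.22 t
  CaSiO3: 43.51 t
  Zinc oxide: 20.47 t
  Periclase: 46.93 t
Total batch = 264.4 t; LOI loss = 14.42 t; yield = 94.55%

The whole derivation carries exact precision from start to finish — in-progress results are printed, with 4-significant-digit rounding, alongside each step. Every reported number undergoes a single rounding; derived quantities, which include the yield, totals, five oxide percentages, ignition loss, net glass mass, are rebuilt in full precision, as set out in problem or answer, from the weighed amounts at 250.0 t of glass.
Target masses of each oxide per 250.0 t glass:
  CaO: 8.350% × 250.0 = 20.88 t
  ZnO: 8.171% × 250.0 = 20.43 t
  Na2O: 3.833% × 250.0 = 9.582 t
  SiO2: 43.63% × 250.0 = 109.1 t
  MgO: 36.02% × 250.0 = 90.05 t
Per-oxide balance check per the reported batch figures, on the stated basis (every target is met by its sum up to rounding of the answer):
  CaO: 43.51·0.4798 = 20.88 t (target 20.88 t)
  ZnO: 20.47·0.9980 = 20.43 t (target 20.43 t)
  Na2O: 16.22·0.5908 = 9.583 t (target 9.582 t)
  SiO2: 137.3·0.6305 + 43.51·0.5172 = 109.1 t (target 109.1 t)
  MgO: 137.3·0.3191 + 46.93·0.9852 = 90.05 t (target 90.05 t)
Glass mass check: Σ batch − LOI loss = 250.0 t (the targets, summed, come to 250.0 t; versus the stated basis of 250.0 t — any gap is answer rounding).
Batch grand total — Σ batch = 264.4 t; the LOI term Σ batch·LOI equals 14.42 t; yield, glass over the total, = 94.55%.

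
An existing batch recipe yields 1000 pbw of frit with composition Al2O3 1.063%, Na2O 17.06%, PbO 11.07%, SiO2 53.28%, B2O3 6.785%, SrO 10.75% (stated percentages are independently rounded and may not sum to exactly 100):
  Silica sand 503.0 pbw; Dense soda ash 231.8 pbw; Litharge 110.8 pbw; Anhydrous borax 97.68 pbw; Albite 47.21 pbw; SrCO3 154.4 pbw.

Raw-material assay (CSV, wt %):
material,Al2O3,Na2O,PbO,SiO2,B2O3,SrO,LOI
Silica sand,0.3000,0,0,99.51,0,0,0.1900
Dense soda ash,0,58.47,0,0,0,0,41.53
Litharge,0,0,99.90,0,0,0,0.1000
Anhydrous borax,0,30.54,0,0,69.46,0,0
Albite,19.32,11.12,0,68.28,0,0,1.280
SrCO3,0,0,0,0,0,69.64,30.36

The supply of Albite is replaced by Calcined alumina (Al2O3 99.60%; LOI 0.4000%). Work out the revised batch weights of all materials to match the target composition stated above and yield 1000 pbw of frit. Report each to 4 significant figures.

Working values are printed, rounded to four significant digits, alongside each step. Every computation carries exact precision in all steps; each reported number carries a single rounding. Derived quantities, including the totals, six oxide percentages, yield, glass mass, LOI, are re-derived using the weight values for 1000 pbw of glass at full float precision as they appear in either problem or answer.
Oxide-by-oxide targets in 1000 pbw frit:
  Al2O3: 1.063% × 1000 = 10.63 pbw
  Na2O: 17.06% × 1000 = 170.6 pbw
  PbO: 11.07% × 1000 = 110.7 pbw
  SiO2: 53.28% × 1000 = 532.8 pbw
  B2O3: 6.785% × 1000 = 67.85 pbw
  SrO: 10.75% × 1000 = 107.5 pbw
Sums-versus-targets review from the weights as reported, versus the basis set out (each sum matches its target mass within answer rounding):
  Al2O3: 535.4·0.003000 + 9.060·0.9960 = 10.63 pbw (target 10.63 pbw)
  Na2O: 240.8·0.5847 + 97.68·0.3054 = 170.6 pbw (target 170.6 pbw)
  PbO: 110.8·0.9990 = 110.7 pbw (target 110.7 pbw)
  SiO2: 535.4·0.9951 = 532.8 pbw (target 532.8 pbw)
  B2O3: 97.68·0.6946 = 67.85 pbw (target 67.85 pbw)
  SrO: 154.4·0.6964 = 107.5 pbw (target 107.5 pbw)
Glass mass check: the batch minus its LOI: 1000 pbw (the targets, summed, come to 1000 pbw; versus the stated basis of 1000 pbw — differing by rounding only).
Whole-batch sum: Σ batch = 1148 pbw; ignition loss, Σ(batch × LOI) = 148.0 pbw; the yield ratio, glass ÷ batch: 87.11%.

Revised batch per 1000 pbw frit:
  Silica sand: 535.4 pbw
  Dense soda ash: 240.8 pbw
  Litharge: 110.8 pbw
  Anhydrous borax: 97.68 pbw
  Calcined alumina: 9.060 pbw
  SrCO3: 154.4 pbw
Total batch = 1148 pbw; LOI loss = 148.0 pbw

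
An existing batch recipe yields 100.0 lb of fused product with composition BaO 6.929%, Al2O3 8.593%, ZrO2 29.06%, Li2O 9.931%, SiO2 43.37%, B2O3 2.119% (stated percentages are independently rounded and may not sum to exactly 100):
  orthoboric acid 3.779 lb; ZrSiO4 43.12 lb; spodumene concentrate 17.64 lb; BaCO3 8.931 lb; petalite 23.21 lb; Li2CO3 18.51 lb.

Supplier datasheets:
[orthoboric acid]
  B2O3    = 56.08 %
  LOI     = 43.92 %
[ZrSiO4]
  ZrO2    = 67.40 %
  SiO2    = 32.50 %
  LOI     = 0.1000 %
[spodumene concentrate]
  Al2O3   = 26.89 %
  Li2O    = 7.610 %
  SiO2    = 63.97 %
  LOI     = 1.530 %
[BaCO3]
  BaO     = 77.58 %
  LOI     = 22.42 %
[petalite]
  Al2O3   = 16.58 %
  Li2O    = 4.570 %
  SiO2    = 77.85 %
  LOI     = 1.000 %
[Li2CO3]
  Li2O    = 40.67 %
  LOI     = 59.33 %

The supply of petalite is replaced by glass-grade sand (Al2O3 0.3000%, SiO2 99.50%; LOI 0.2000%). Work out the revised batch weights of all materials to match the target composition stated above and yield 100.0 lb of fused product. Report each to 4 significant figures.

Every computation runs at full precision at every stage — mid-chain values appear (rounded to four significant digits) across the worked steps; every reported number receives exactly one rounding — derived quantities (LOI, yield, the six compositions, glass mass, totals) are computed from the batch weights on 100.0 lb of glass at exact precision exactly as printed in the question or the answer.
Target masses of each oxide per 100.0 lb fused product:
  BaO: 6.929% × 100.0 = 6.929 lb
  Al2O3: 8.593% × 100.0 = 8.593 lb
  ZrO2: 29.06% × 100.0 = 29.06 lb
  Li2O: 9.931% × 100.0 = 9.931 lb
  SiO2: 43.37% × 100.0 = 43.37 lb
  B2O3: 2.119% × 100.0 = 2.119 lb
Sums-versus-targets review with the batch weights as given, at the basis given (every target is met by its sum inside rounding margins):
  BaO: 8.931·0.7758 = 6.929 lb (target 6.929 lb)
  Al2O3: 31.86·0.2689 + 9.025·0.003000 = 8.594 lb (target 8.593 lb)
  ZrO2: 43.12·0.6740 = 29.06 lb (target 29.06 lb)
  Li2O: 31.86·0.07610 + 18.46·0.4067 = 9.932 lb (target 9.931 lb)
  SiO2: 43.12·0.3250 + 31.86·0.6397 + 9.025·0.9950 = 43.37 lb (target 43.37 lb)
  B2O3: 3.779·0.5608 = 2.119 lb (target 2.119 lb)
The glass-mass cross-check: the batch minus its LOI: 100.0 lb (oxide target masses add up to 100.0 lb; stated basis 100.0 lb — any gap is answer rounding).
Batch total: Σ batch = 115.2 lb; LOI loss = Σ batch·LOI = 15.16 lb; yield: glass divided by total = 86.83%.

Revised batch per 100.0 lb fused product:
  orthoboric acid: 3.779 lb
  ZrSiO4: 43.12 lb
  spodumene concentrate: 31.86 lb
  BaCO3: 8.931 lb
  glass-grade sand: 9.025 lb
  Li2CO3: 18.46 lb
Total batch = 115.2 lb; LOI loss = 15.16 lb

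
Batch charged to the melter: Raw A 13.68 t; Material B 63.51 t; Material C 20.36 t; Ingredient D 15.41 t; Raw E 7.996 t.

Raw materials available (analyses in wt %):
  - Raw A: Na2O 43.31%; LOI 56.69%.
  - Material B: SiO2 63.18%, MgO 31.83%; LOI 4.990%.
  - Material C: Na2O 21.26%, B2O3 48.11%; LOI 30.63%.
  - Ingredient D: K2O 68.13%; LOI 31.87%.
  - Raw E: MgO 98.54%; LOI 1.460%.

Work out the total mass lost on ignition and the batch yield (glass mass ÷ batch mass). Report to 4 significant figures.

LOI loss = 22.19 t; glass = 98.77 t; yield = 81.66%

In-progress results are printed, rounded to four significant figures, when written out. All internal work carries full precision end to end. Each reported value is rounded a single time — derived quantities, including the yield, five oxide percentages, totals, ignition loss, net glass mass, are re-derived starting from the weights at 98.77 t of glass in full precision as given in the question or the answer.
Ignition loss by material:
  Raw A: 13.68 × 0.5669 = 7.755 t
  Material B: 63.51 × 0.04990 = 3.169 t
  Material C: 20.36 × 0.3063 = 6.236 t
  Ingredient D: 15.41 × 0.3187 = 4.911 t
  Raw E: 7.996 × 0.01460 = 0.1167 t
Total LOI = 22.19 t
Glass = batch − LOI = 121.0 − 22.19 = 98.77 t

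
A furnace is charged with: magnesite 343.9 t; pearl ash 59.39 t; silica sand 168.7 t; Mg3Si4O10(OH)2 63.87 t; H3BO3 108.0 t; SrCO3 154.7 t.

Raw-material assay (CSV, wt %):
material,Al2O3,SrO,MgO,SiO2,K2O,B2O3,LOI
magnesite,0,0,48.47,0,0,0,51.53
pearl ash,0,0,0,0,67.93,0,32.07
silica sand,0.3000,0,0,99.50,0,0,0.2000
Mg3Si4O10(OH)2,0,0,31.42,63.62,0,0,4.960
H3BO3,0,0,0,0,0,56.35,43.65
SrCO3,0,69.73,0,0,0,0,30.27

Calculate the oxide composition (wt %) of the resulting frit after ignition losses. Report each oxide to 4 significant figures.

Glass mass = 604.8 t (batch 898.6 − LOI 293.7).
Composition: Al2O3 0.08368%, SrO 17.84%, MgO 30.88%, SiO2 34.47%, K2O 6.670%, B2O3 10.06%

Mid-chain values are shown (rounded to four significant digits) in the printout. The working math runs at full precision at all times. Each reported figure takes just one rounding — the derived quantities (six oxide percentages, yield, totals, LOI, net glass mass) are carried from the batch weights per 604.8 t of glass at exact precision as quoted within the question or the answer.
Delivered oxide masses:
  Al2O3: 168.7·0.003000 = 0.5061 t
  SrO: 154.7·0.6973 = 107.9 t
  MgO: 343.9·0.4847 + 63.87·0.3142 = 186.8 t
  SiO2: 168.7·0.9950 + 63.87·0.6362 = 208.5 t
  K2O: 59.39·0.6793 = 40.34 t
  B2O3: 108.0·0.5635 = 60.86 t
LOI: 343.9·0.5153 + 59.39·0.3207 + 168.7·0.002000 + 63.87·0.04960 + 108.0·0.4365 + 154.7·0.3027 = 293.7 t
Glass = total batch minus LOI = 898.6 − 293.7 = 604.8 t (consistent with Σ oxide mass)
each oxide over glass, ×100, is wt %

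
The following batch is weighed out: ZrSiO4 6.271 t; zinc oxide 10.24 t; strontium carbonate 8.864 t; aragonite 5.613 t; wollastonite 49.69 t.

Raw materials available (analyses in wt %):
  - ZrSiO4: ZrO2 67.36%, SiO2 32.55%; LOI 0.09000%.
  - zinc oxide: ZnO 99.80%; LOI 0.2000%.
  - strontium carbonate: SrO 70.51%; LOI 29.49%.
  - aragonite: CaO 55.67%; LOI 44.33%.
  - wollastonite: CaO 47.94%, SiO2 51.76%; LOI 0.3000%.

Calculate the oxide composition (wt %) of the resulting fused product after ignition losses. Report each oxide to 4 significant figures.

Glass mass = 75.40 t (batch 80.68 − LOI 5.277).
Composition: SrO 8.289%, CaO 35.74%, ZnO 13.55%, ZrO2 5.602%, SiO2 36.82%

The intermediate values appear (rounded to four significant figures) as written — all internal work keeps full float precision in all steps; each reported figure is rounded exactly once; the derived quantities are rebuilt at full precision (the yield, glass mass, LOI, five oxide percentages, the totals) using the weight values at 75.40 t of glass as given in the problem or the answer.
Per-oxide mass from batch:
  SrO: 8.864·0.7051 = 6.250 t
  CaO: 5.613·0.5567 + 49.69·0.4794 = 26.95 t
  ZnO: 10.24·0.9980 = 10.22 t
  ZrO2: 6.271·0.6736 = 4.224 t
  SiO2: 6.271·0.3255 + 49.69·0.5176 = 27.76 t
LOI: 6.271·9.000e-04 + 10.24·0.002000 + 8.864·0.2949 + 5.613·0.4433 + 49.69·0.003000 = 5.277 t
Glass = total batch minus LOI = 80.68 − 5.277 = 75.40 t (= Σ oxide masses)
oxide / glass × 100 gives the wt %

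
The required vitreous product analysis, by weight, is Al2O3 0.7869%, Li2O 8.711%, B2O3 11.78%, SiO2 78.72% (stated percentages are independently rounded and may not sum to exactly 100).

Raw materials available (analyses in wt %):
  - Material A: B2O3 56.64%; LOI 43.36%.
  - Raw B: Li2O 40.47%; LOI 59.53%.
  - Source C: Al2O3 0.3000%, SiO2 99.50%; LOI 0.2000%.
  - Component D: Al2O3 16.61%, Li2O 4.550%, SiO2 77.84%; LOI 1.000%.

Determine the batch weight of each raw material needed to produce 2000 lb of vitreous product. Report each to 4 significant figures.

Intermediates are shown, rounded to 4 significant digits, in the working; the whole derivation maintains exact precision throughout. Each reported value includes exactly one rounding — all derived quantities are rebuilt using the weight values per 2000 lb of glass at exact precision (net glass mass, the totals, LOI, four oxide percentages, yield), precisely as stated by problem or answer.
Target oxide masses per 2000 lb vitreous product:
  Al2O3: 0.7869% × 2000 = 15.74 lb
  Li2O: 8.711% × 2000 = 174.2 lb
  B2O3: 11.78% × 2000 = 235.6 lb
  SiO2: 78.72% × 2000 = 1574 lb
Verifying the oxide balance on the weights just shown, at the basis given (target by target, the sums agree net of answer rounding effects):
  Al2O3: 1530·0.003000 + 67.12·0.1661 = 15.74 lb (target 15.74 lb)
  Li2O: 422.9·0.4047 + 67.12·0.04550 = 174.2 lb (target 174.2 lb)
  B2O3: 416.0·0.5664 = 235.6 lb (target 235.6 lb)
  SiO2: 1530·0.9950 + 67.12·0.7784 = 1575 lb (target 1574 lb)
Glass-mass closure: total charge less LOI = 2000 lb (the Σ of target masses is 2000 lb; with the basis standing at 2000 lb — differing by rounding only).
Whole-batch sum: Σ batch = 2436 lb; Σ batch·LOI gives LOI loss = 435.9 lb; yield = glass ÷ total batch = 82.11%.

Batch per 2000 lb vitreous product:
  Material A: 416.0 lb
  Raw B: 422.9 lb
  Source C: 1530 lb
  Component D: 67.12 lb
Total batch = 2436 lb; LOI loss = 435.9 lb; yield = 82.11%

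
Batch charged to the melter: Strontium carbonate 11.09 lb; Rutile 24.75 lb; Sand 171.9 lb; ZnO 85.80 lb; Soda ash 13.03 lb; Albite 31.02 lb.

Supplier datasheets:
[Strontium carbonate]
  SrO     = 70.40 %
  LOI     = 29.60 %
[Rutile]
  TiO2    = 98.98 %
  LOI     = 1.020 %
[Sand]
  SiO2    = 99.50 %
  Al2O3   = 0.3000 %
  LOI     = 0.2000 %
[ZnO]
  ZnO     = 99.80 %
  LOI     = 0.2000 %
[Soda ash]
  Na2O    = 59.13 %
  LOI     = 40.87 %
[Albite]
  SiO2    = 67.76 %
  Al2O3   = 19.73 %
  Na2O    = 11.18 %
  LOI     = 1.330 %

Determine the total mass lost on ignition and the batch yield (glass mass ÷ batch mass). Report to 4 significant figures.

LOI loss = 9.788 lb; glass = 327.8 lb; yield = 97.10%

All arithmetic carries full precision throughout — rounding to four significant figures governs each intermediate as shown — exactly one rounding lands on each reported number — the derived quantities are recomputed starting from the weights at 327.8 lb of glass at full precision (totals, six oxide percentages, yield, glass mass, ignition loss), as quoted within question or answer.
Each material's LOI contribution:
  Strontium carbonate: 11.09 × 0.2960 = 3.283 lb
  Rutile: 24.75 × 0.01020 = 0.2525 lb
  Sand: 171.9 × 0.002000 = 0.3438 lb
  ZnO: 85.80 × 0.002000 = 0.1716 lb
  Soda ash: 13.03 × 0.4087 = 5.325 lb
  Albite: 31.02 × 0.01330 = 0.4126 lb
Total LOI = 9.788 lb
Glass = batch − LOI = 337.6 − 9.788 = 327.8 lb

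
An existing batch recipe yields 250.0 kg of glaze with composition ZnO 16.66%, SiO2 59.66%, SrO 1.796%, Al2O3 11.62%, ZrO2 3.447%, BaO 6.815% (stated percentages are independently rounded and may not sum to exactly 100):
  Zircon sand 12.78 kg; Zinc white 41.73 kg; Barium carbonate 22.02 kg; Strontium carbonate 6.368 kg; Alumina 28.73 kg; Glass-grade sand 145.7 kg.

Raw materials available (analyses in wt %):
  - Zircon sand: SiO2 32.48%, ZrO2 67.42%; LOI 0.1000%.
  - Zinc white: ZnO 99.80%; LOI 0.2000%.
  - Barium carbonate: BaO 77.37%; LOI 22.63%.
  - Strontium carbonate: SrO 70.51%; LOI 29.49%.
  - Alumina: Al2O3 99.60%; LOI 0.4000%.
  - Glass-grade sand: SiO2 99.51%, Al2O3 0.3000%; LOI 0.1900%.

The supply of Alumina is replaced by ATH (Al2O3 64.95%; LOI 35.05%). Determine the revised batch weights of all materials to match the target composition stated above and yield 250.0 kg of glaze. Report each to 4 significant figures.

All internal work keeps full float precision in every operation. Intermediates are shown rounded to 4 significant figures in the working — exactly one rounding lands on each reported number — derived quantities, which include six oxide percentages, the yield, LOI, totals, glass mass, are recomputed in full float precision, as written in the problem or the answer, using the weight values on 250.0 kg of glass.
Per-oxide target masses for 250.0 kg glaze:
  ZnO: 16.66% × 250.0 = 41.65 kg
  SiO2: 59.66% × 250.0 = 149.2 kg
  SrO: 1.796% × 250.0 = 4.490 kg
  Al2O3: 11.62% × 250.0 = 29.05 kg
  ZrO2: 3.447% × 250.0 = 8.618 kg
  BaO: 6.815% × 250.0 = 17.04 kg
Oxide-by-oxide audit applying the batch weights above, against the basis in use (delivered sums recover each target exact up to rounding of places):
  ZnO: 41.73·0.9980 = 41.65 kg (target 41.65 kg)
  SiO2: 12.78·0.3248 + 145.7·0.9951 = 149.1 kg (target 149.2 kg)
  SrO: 6.368·0.7051 = 4.490 kg (target 4.490 kg)
  Al2O3: 44.05·0.6495 + 145.7·0.003000 = 29.05 kg (target 29.05 kg)
  ZrO2: 12.78·0.6742 = 8.616 kg (target 8.618 kg)
  BaO: 22.02·0.7737 = 17.04 kg (target 17.04 kg)
Consistency of the glass mass: batch total minus LOI = 250.0 kg (the Σ of target masses is 250.0 kg; the stated basis being 250.0 kg — deltas are rounding alone).
Summing the batch: Σ batch = 272.6 kg; loss to ignition Σ batch·LOI = 22.67 kg; as yield: glass ÷ batch → 91.68%.

Revised batch per 250.0 kg glaze:
  Zircon sand: 12.78 kg
  Zinc white: 41.73 kg
  Barium carbonate: 22.02 kg
  Strontium carbonate: 6.368 kg
  ATH: 44.05 kg
  Glass-grade sand: 145.7 kg
Total batch = 272.6 kg; LOI loss = 22.67 kg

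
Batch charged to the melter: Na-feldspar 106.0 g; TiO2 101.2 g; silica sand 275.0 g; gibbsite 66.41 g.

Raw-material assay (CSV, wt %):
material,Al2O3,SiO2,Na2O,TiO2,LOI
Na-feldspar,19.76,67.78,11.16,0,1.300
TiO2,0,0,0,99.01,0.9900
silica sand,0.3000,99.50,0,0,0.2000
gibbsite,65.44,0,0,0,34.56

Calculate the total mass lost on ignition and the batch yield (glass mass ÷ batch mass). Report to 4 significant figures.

The whole derivation carries exact precision in every operation — mid-chain values appear, rounded to 4 significant figures, across the worked steps; a single rounding yields each reported value. Derived quantities (LOI, glass mass, the yield, the four compositions, the totals) are recomputed starting from the weights per 522.7 g of glass at exact precision as they appear in the problem or the answer.
Loss on ignition, line by line:
  Na-feldspar: 106.0 × 0.01300 = 1.378 g
  TiO2: 101.2 × 0.009900 = 1.002 g
  silica sand: 275.0 × 0.002000 = 0.5500 g
  gibbsite: 66.41 × 0.3456 = 22.95 g
Total LOI = 25.88 g
Glass = batch − LOI = 548.6 − 25.88 = 522.7 g

LOI loss = 25.88 g; glass = 522.7 g; yield = 95.28%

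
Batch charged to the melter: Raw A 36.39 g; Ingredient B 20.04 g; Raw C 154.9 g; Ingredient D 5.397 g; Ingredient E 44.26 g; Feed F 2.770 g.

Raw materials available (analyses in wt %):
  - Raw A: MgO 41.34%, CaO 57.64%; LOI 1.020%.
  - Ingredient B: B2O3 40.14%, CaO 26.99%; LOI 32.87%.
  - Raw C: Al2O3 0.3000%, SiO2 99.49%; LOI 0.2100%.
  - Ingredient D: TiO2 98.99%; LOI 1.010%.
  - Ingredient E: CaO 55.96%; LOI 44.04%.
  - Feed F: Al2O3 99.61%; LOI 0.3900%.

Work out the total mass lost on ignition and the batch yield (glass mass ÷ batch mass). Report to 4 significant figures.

LOI loss = 26.84 g; glass = 236.9 g; yield = 89.82%

Mid-chain values appear rounded to four significant digits at each printed step — all arithmetic keeps exact precision from first step to last; exactly one rounding goes into every reported result — derived quantities, which include glass mass, six oxide percentages, LOI, the yield, the totals, are rebuilt in full precision, precisely as stated by either problem or answer, from the weighed amounts for 236.9 g of glass.
Material-by-material LOI:
  Raw A: 36.39 × 0.01020 = 0.3712 g
  Ingredient B: 20.04 × 0.3287 = 6.587 g
  Raw C: 154.9 × 0.002100 = 0.3253 g
  Ingredient D: 5.397 × 0.01010 = 0.05451 g
  Ingredient E: 44.26 × 0.4404 = 19.49 g
  Feed F: 2.770 × 0.003900 = 0.01080 g
Total LOI = 26.84 g
Glass = batch − LOI = 263.8 − 26.84 = 236.9 g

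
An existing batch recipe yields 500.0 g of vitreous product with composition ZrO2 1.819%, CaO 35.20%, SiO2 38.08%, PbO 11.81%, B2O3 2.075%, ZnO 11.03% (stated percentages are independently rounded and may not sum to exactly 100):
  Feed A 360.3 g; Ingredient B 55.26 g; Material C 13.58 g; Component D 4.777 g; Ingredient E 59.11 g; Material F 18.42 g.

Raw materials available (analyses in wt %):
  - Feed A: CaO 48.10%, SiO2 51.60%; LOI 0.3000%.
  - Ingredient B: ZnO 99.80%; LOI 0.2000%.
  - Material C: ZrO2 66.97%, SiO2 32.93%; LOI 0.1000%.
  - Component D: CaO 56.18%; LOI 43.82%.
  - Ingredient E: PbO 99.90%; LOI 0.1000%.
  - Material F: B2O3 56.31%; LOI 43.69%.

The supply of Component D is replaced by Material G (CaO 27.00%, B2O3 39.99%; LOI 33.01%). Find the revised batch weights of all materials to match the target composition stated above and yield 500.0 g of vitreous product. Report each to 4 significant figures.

Full precision is maintained throughout. The intermediate values are printed rounded to four significant digits between the steps; each reported value sees exactly one rounding — the derived quantities (net glass mass, the yield, ignition loss, six oxide percentages, the totals) are rebuilt using the weight values for 500.0 g of glass at full float precision, as written in the problem or the answer.
Target oxide masses per 500.0 g vitreous product:
  ZrO2: 1.819% × 500.0 = 9.095 g
  CaO: 35.20% × 500.0 = 176.0 g
  SiO2: 38.08% × 500.0 = 190.4 g
  PbO: 11.81% × 500.0 = 59.05 g
  B2O3: 2.075% × 500.0 = 10.38 g
  ZnO: 11.03% × 500.0 = 55.15 g
Verifying the oxide balance applying the batch weights above, against the basis in use (sum by sum, the targets are met inside rounding margins):
  ZrO2: 13.58·0.6697 = 9.095 g (target 9.095 g)
  CaO: 360.3·0.4810 + 9.939·0.2700 = 176.0 g (target 176.0 g)
  SiO2: 360.3·0.5160 + 13.58·0.3293 = 190.4 g (target 190.4 g)
  PbO: 59.11·0.9990 = 59.05 g (target 59.05 g)
  B2O3: 9.939·0.3999 + 11.37·0.5631 = 10.38 g (target 10.38 g)
  ZnO: 55.26·0.9980 = 55.15 g (target 55.15 g)
The glass-mass cross-check: total batch − LOI = 500.0 g (the targets, summed, come to 500.1 g; versus the stated basis of 500.0 g — a pure rounding effect).
Adding the batch up: Σ batch = 509.6 g; ignition loss, Σ(batch × LOI) = 9.513 g; yield = glass ÷ total batch = 98.13%.

Revised batch per 500.0 g vitreous product:
  Feed A: 360.3 g
  Ingredient B: 55.26 g
  Material C: 13.58 g
  Material G: 9.939 g
  Ingredient E: 59.11 g
  Material F: 11.37 g
Total batch = 509.6 g; LOI loss = 9.513 g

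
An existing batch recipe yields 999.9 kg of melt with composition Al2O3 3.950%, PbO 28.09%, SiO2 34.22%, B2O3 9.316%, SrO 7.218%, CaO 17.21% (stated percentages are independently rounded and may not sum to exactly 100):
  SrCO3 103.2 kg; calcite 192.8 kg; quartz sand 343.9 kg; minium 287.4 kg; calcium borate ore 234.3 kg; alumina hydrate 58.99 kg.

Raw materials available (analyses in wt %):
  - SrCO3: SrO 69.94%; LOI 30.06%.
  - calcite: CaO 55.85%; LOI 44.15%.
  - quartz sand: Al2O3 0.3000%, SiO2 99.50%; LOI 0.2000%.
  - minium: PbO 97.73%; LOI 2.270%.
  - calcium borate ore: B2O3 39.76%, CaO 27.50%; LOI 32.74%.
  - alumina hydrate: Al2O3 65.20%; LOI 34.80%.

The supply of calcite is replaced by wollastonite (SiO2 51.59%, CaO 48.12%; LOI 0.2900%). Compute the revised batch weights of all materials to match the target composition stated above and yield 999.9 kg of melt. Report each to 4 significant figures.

All arithmetic keeps full float precision in all steps; intermediates appear rounded to 4 significant figures on the page — every reported result is rounded exactly once; derived quantities, including six oxide percentages, LOI, the totals, glass mass, yield, are recomputed from the weighed amounts at 999.9 kg of glass in full float precision as set out in the problem or the answer.
Oxide-by-oxide targets in 999.9 kg melt:
  Al2O3: 3.950% × 999.9 = 39.50 kg
  PbO: 28.09% × 999.9 = 280.9 kg
  SiO2: 34.22% × 999.9 = 342.2 kg
  B2O3: 9.316% × 999.9 = 93.15 kg
  SrO: 7.218% × 999.9 = 72.17 kg
  CaO: 17.21% × 999.9 = 172.1 kg
Sums-versus-targets review per the reported batch figures, on the stated basis (target by target, the sums agree modulo rounding of the values):
  Al2O3: 227.9·0.003000 + 59.53·0.6520 = 39.50 kg (target 39.50 kg)
  PbO: 287.4·0.9773 = 280.9 kg (target 280.9 kg)
  SiO2: 223.7·0.5159 + 227.9·0.9950 = 342.2 kg (target 342.2 kg)
  B2O3: 234.3·0.3976 = 93.16 kg (target 93.15 kg)
  SrO: 103.2·0.6994 = 72.18 kg (target 72.17 kg)
  CaO: 223.7·0.4812 + 234.3·0.2750 = 172.1 kg (target 172.1 kg)
Auditing the glass mass value: total batch − LOI = 1000 kg (oxide target masses add up to 999.9 kg; basis as stated: 999.9 kg — gaps are rounding artifacts).
Adding the batch up: Σ batch = 1136 kg; LOI loss = Σ batch·LOI = 136.1 kg; as yield: glass ÷ batch → 88.02%.

Revised batch per 999.9 kg melt:
  SrCO3: 103.2 kg
  wollastonite: 223.7 kg
  quartz sand: 227.9 kg
  minium: 287.4 kg
  calcium borate ore: 234.3 kg
  alumina hydrate: 59.53 kg
Total batch = 1136 kg; LOI loss = 136.1 kg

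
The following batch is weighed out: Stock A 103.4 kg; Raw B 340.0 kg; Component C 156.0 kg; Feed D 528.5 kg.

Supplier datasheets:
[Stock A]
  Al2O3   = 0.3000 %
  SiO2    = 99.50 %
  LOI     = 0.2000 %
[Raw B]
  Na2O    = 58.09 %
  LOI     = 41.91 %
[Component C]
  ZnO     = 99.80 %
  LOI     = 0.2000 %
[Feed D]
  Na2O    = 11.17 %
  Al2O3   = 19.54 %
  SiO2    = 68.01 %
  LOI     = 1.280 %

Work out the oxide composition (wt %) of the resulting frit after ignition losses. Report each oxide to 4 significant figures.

Glass mass = 978.1 kg (batch 1128 − LOI 149.8).
Composition: Na2O 26.23%, ZnO 15.92%, Al2O3 10.59%, SiO2 47.27%

The intermediate values are shown (rounded to 4 significant figures) between the steps. All internal work holds exact precision all the way through; a single rounding produces each reported figure. The derived quantities (yield, net glass mass, four oxide percentages, LOI, the totals) are computed from the weighed amounts at 978.1 kg of glass in full precision exactly as shown in the question or the answer.
Delivered oxide masses:
  Na2O: 340.0·0.5809 + 528.5·0.1117 = 256.5 kg
  ZnO: 156.0·0.9980 = 155.7 kg
  Al2O3: 103.4·0.003000 + 528.5·0.1954 = 103.6 kg
  SiO2: 103.4·0.9950 + 528.5·0.6801 = 462.3 kg
LOI: 103.4·0.002000 + 340.0·0.4191 + 156.0·0.002000 + 528.5·0.01280 = 149.8 kg
Glass = total batch minus LOI = 1128 − 149.8 = 978.1 kg (= Σ oxide masses)
each wt % is 100 × oxide ÷ glass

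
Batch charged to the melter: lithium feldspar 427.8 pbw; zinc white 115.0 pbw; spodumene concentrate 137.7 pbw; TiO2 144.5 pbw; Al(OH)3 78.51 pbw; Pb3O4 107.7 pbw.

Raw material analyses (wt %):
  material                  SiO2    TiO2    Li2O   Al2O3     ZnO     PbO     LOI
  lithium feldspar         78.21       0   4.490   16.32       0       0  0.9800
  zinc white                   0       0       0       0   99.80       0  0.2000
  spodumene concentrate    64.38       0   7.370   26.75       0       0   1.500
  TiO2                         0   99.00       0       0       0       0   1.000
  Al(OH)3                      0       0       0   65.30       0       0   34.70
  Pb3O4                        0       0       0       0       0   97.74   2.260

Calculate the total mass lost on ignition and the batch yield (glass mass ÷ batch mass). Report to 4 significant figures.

Intermediates are displayed rounded off to 4 significant digits between the steps — full float precision is maintained at each step; each reported value is rounded exactly once — derived quantities are computed from the batch weights per 973.6 pbw of glass at exact precision (totals, LOI, the yield, six oxide percentages, glass mass) exactly as printed in problem or answer.
Loss on ignition, line by line:
  lithium feldspar: 427.8 × 0.009800 = 4.192 pbw
  zinc white: 115.0 × 0.002000 = 0.2300 pbw
  spodumene concentrate: 137.7 × 0.01500 = 2.065 pbw
  TiO2: 144.5 × 0.01000 = 1.445 pbw
  Al(OH)3: 78.51 × 0.3470 = 27.24 pbw
  Pb3O4: 107.7 × 0.02260 = 2.434 pbw
Total LOI = 37.61 pbw
Glass = batch − LOI = 1011 − 37.61 = 973.6 pbw

LOI loss = 37.61 pbw; glass = 973.6 pbw; yield = 96.28%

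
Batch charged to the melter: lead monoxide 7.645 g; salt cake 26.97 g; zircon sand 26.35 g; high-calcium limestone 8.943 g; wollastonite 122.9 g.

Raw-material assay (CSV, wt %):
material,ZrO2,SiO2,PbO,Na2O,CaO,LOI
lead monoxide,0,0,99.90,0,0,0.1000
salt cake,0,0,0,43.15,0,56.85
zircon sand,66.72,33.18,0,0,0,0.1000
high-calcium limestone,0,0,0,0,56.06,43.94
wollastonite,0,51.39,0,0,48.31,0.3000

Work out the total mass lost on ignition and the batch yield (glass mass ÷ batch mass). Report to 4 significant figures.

The whole derivation holds exact precision in all steps; intermediates are displayed (rounded to four significant figures) within the worked lines; exactly one rounding goes into every reported result; derived quantities (LOI, the yield, net glass mass, the five compositions, totals) are carried from the weighed amounts at 173.1 g of glass in full precision exactly as printed in the problem or the answer.
Each material's LOI contribution:
  lead monoxide: 7.645 × 0.001000 = 0.007645 g
  salt cake: 26.97 × 0.5685 = 15.33 g
  zircon sand: 26.35 × 0.001000 = 0.02635 g
  high-calcium limestone: 8.943 × 0.4394 = 3.930 g
  wollastonite: 122.9 × 0.003000 = 0.3687 g
Total LOI = 19.66 g
Glass = batch − LOI = 192.8 − 19.66 = 173.1 g

LOI loss = 19.66 g; glass = 173.1 g; yield = 89.80%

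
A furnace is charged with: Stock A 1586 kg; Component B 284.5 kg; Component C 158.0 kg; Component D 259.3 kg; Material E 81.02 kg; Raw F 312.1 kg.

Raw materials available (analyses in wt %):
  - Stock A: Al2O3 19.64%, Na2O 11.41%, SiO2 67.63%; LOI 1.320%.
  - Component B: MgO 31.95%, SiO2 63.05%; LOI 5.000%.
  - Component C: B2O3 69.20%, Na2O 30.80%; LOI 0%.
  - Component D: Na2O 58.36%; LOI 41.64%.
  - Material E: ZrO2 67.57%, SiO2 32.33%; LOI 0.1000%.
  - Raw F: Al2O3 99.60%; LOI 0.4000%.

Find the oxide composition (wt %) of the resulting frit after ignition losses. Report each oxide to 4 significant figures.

Intermediates appear, rounded to 4 significant digits, on the page — the whole derivation keeps full float precision end to end; each reported number takes exactly one rounding — all derived quantities (totals, yield, net glass mass, the six compositions, LOI) are carried in exact precision from the weighed amounts per 2536 kg of glass, exactly as printed in the problem or answer text.
Per-oxide mass from batch:
  B2O3: 158.0·0.6920 = 109.3 kg
  Al2O3: 1586·0.1964 + 312.1·0.9960 = 622.3 kg
  Na2O: 1586·0.1141 + 158.0·0.3080 + 259.3·0.5836 = 381.0 kg
  ZrO2: 81.02·0.6757 = 54.75 kg
  MgO: 284.5·0.3195 = 90.90 kg
  SiO2: 1586·0.6763 + 284.5·0.6305 + 81.02·0.3233 = 1278 kg
LOI: 1586·0.01320 + 284.5·0.05000 + 259.3·0.4164 + 81.02·0.001000 + 312.1·0.004000 = 144.5 kg
Resulting glass, batch − LOI: 2681 − 144.5 = 2536 kg (= the summed oxide contributions)
wt % = oxide mass / glass mass × 100

Glass mass = 2536 kg (batch 2681 − LOI 144.5).
Composition: B2O3 4.311%, Al2O3 24.54%, Na2O 15.02%, ZrO2 2.158%, MgO 3.584%, SiO2 50.39%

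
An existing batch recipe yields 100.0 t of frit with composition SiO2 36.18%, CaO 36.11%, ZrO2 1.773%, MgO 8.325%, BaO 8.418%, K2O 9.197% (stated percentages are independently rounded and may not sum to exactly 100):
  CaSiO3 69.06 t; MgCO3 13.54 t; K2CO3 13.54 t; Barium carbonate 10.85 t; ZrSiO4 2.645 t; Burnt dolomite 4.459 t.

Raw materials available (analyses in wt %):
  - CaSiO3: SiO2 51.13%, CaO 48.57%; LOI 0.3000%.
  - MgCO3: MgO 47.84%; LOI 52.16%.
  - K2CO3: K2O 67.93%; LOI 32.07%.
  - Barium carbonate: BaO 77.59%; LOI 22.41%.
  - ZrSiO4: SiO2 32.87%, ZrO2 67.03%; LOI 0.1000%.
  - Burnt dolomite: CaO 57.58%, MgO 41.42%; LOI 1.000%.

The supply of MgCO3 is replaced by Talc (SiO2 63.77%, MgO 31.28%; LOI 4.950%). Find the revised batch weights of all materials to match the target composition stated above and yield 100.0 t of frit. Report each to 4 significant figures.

Mid-chain values are displayed, rounded to 4 significant digits, alongside each step — full float precision is maintained end to end. Every reported value is rounded a single time; the derived quantities (the totals, net glass mass, yield, ignition loss, six oxide percentages) are rebuilt from the batch weights at 100.0 t of glass at full precision as set out in the question or the answer.
Oxide mass targets, per 100.0 t frit:
  SiO2: 36.18% × 100.0 = 36.18 t
  CaO: 36.11% × 100.0 = 36.11 t
  ZrO2: 1.773% × 100.0 = 1.773 t
  MgO: 8.325% × 100.0 = 8.325 t
  BaO: 8.418% × 100.0 = 8.418 t
  K2O: 9.197% × 100.0 = 9.197 t
Per-oxide balance check per the reported batch figures, relative to the basis at hand (each sum matches its target mass net of answer rounding effects):
  SiO2: 58.27·0.5113 + 8.654·0.6377 + 2.645·0.3287 = 36.18 t (target 36.18 t)
  CaO: 58.27·0.4857 + 13.56·0.5758 = 36.11 t (target 36.11 t)
  ZrO2: 2.645·0.6703 = 1.773 t (target 1.773 t)
  MgO: 8.654·0.3128 + 13.56·0.4142 = 8.324 t (target 8.325 t)
  BaO: 10.85·0.7759 = 8.419 t (target 8.418 t)
  K2O: 13.54·0.6793 = 9.198 t (target 9.197 t)
Mass balance on the glass: whole batch net of LOI = 100.0 t (targets for the oxides total 100.0 t; the stated basis being 100.0 t — differing by rounding only).
Batch total: Σ batch = 107.5 t; Σ batch·LOI gives LOI loss = 7.515 t; yield: glass divided by total = 93.01%.

Revised batch per 100.0 t frit:
  CaSiO3: 58.27 t
  Talc: 8.654 t
  K2CO3: 13.54 t
  Barium carbonate: 10.85 t
  ZrSiO4: 2.645 t
  Burnt dolomite: 13.56 t
Total batch = 107.5 t; LOI loss = 7.515 t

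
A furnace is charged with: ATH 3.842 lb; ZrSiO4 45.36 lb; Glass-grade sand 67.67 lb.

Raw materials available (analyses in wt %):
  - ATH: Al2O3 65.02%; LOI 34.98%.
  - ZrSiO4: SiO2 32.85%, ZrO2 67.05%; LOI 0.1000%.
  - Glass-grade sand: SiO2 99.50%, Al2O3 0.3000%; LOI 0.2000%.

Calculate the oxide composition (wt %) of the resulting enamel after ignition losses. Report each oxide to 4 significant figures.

Glass mass = 115.3 lb (batch 116.9 − LOI 1.525).
Composition: SiO2 71.29%, Al2O3 2.342%, ZrO2 26.37%

The working math holds full float precision all the way through; values along the way are displayed (rounded to 4 significant figures) as written — each reported figure takes a single rounding. Derived quantities (totals, the three compositions, LOI, glass mass, the yield) are re-derived from the weighed amounts on 115.3 lb of glass in full precision, as written in the question or the answer.
Per-oxide mass from batch:
  SiO2: 45.36·0.3285 + 67.67·0.9950 = 82.23 lb
  Al2O3: 3.842·0.6502 + 67.67·0.003000 = 2.701 lb
  ZrO2: 45.36·0.6705 = 30.41 lb
LOI: 3.842·0.3498 + 45.36·0.001000 + 67.67·0.002000 = 1.525 lb
batch − LOI leaves glass = 116.9 − 1.525 = 115.3 lb (= the summed oxide contributions)
wt %: oxide over glass, times 100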